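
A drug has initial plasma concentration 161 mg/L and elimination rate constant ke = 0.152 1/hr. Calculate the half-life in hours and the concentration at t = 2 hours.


t_half = ln(2) / ke = 0.693147 / 0.152 = 4.56 hr
C(t) = C0 * exp(-ke*t) = 161 * exp(-0.152*2)
C(2) = 118.8 mg/L


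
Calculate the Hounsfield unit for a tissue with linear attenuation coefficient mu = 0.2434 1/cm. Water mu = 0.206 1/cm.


HU = ((mu_tissue - mu_water) / mu_water) * 1000
HU = ((0.2434 - 0.206) / 0.206) * 1000
HU = 181.6


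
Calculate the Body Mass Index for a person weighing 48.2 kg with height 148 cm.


BMI = weight / height^2
height = 148 cm = 1.48 m
BMI = 48.2 / 1.48^2
BMI = 22.01 kg/m^2


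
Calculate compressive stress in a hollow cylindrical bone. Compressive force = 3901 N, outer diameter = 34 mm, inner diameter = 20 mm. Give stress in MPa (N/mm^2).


A = pi*(r_o^2 - r_i^2)
r_o = 17 mm, r_i = 10 mm
A = 593.761 mm^2
sigma = F/A = 3901 / 593.761
sigma = 6.57 MPa


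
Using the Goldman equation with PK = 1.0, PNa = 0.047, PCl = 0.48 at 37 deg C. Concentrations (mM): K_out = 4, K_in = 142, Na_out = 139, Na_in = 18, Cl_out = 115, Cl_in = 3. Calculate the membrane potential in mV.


Vm = (RT/F)*ln((PK*Ko + PNa*Nao + PCl*Cli)/(PK*Ki + PNa*Nai + PCl*Clo))
Numer = 11.973, Denom = 198.046
Vm = -74.99 mV


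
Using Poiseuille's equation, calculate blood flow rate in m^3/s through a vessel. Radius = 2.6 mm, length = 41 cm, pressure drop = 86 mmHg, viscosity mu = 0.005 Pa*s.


Q = pi*r^4*dP / (8*mu*L)
r = 0.0026 m, L = 0.41 m
dP = 86 mmHg = 11465.692 Pa
Q = 1.0037e-04 m^3/s


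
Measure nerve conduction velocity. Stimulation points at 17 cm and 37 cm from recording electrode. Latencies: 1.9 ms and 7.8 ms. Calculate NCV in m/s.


Distance = (37 - 17) / 100 = 0.2 m
dt = (7.8 - 1.9) / 1000 = 0.0059 s
NCV = dist / dt = 33.9 m/s


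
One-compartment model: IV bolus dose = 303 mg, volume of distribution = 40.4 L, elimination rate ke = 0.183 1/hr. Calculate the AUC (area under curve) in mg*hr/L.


C0 = Dose/Vd = 303/40.4 = 7.5 mg/L
AUC = C0/ke = 7.5/0.183
AUC = 40.98 mg*hr/L


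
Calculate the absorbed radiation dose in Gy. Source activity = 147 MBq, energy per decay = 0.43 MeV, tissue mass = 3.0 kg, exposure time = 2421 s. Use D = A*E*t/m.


A = 147 MBq = 1.4700e+08 Bq
E = 0.43 MeV = 6.8886e-14 J
D = A*E*t/m = 1.4700e+08*6.8886e-14*2421/3.0
D = 0.008172 Gy


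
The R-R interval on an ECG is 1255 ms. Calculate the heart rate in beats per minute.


HR = 60 / RR_interval(s)
RR = 1255 ms = 1.255 s
HR = 60 / 1.255 = 47.81 bpm


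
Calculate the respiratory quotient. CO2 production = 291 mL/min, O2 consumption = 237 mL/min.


RQ = VCO2 / VO2
RQ = 291 / 237
RQ = 1.228


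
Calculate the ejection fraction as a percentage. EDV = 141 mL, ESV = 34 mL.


SV = EDV - ESV = 141 - 34 = 107 mL
EF = SV/EDV * 100 = 107/141 * 100
EF = 75.89%


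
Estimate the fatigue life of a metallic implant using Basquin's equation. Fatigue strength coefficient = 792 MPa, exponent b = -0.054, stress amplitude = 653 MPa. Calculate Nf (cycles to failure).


sigma_a = sigma_f' * (2Nf)^b
2Nf = (sigma_a/sigma_f')^(1/b)
2Nf = (653/792)^(1/-0.054)
2Nf = 35.651194
Nf = 17.83


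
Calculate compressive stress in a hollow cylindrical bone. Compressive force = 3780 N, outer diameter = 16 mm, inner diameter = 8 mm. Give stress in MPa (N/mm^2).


A = pi*(r_o^2 - r_i^2)
r_o = 8 mm, r_i = 4 mm
A = 150.796 mm^2
sigma = F/A = 3780 / 150.796
sigma = 25.07 MPa


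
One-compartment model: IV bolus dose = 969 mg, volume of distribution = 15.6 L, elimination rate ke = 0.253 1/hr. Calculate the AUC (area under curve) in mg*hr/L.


C0 = Dose/Vd = 969/15.6 = 62.1154 mg/L
AUC = C0/ke = 62.1154/0.253
AUC = 245.5 mg*hr/L


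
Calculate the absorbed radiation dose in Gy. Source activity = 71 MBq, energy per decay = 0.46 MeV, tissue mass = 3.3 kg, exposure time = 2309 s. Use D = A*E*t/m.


A = 71 MBq = 7.1000e+07 Bq
E = 0.46 MeV = 7.3692e-14 J
D = A*E*t/m = 7.1000e+07*7.3692e-14*2309/3.3
D = 0.003661 Gy


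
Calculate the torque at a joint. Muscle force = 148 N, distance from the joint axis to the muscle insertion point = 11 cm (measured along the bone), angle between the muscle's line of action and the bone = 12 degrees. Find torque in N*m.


Torque = F * d * sin(theta)   (moment arm = d*sin(theta))
d = 11 cm = 0.11 m
Torque = 148 * 0.11 * sin(12)
Torque = 3.385 N*m


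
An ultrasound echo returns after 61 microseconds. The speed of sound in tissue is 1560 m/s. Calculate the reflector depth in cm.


depth = c * t / 2
t = 61 us = 6.1000e-05 s
depth = 1560 * 6.1000e-05 / 2
depth = 0.04758 m = 4.758 cm


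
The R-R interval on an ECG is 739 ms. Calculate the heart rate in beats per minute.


HR = 60 / RR_interval(s)
RR = 739 ms = 0.739 s
HR = 60 / 0.739 = 81.19 bpm


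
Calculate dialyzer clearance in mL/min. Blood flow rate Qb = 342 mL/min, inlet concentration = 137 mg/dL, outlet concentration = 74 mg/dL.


K = Qb * (Cb_in - Cb_out) / Cb_in
K = 342 * (137 - 74) / 137
K = 157.3 mL/min


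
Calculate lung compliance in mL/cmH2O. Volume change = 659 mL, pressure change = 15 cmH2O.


C = dV / dP
C = 659 / 15
C = 43.93 mL/cmH2O


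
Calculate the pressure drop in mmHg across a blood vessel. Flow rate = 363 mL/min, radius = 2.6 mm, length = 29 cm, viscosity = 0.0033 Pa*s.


dP = 8*mu*L*Q / (pi*r^4)
Q = 363 mL/min = 6.05e-06 m^3/s
dP = 322.637 Pa = 322.637 / 133.322 mmHg = 2.42 mmHg


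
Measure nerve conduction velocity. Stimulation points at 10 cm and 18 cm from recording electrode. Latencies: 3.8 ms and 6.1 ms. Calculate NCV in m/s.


Distance = (18 - 10) / 100 = 0.08 m
dt = (6.1 - 3.8) / 1000 = 0.0023 s
NCV = dist / dt = 34.78 m/s


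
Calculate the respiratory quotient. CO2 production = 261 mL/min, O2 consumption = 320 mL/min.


RQ = VCO2 / VO2
RQ = 261 / 320
RQ = 0.8156


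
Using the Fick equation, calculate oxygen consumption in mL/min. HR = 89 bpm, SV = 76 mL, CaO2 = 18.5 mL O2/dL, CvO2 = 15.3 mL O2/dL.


CO = HR*SV = 89*76/1000 = 6.764 L/min
a-v O2 diff = 18.5 - 15.3 = 3.2 mL/dL
VO2 = CO * (CaO2-CvO2) * 10 dL/L
VO2 = 6.764 * 3.2 * 10
VO2 = 216.4 mL/min


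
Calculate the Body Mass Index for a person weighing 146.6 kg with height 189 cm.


BMI = weight / height^2
height = 189 cm = 1.89 m
BMI = 146.6 / 1.89^2
BMI = 41.04 kg/m^2


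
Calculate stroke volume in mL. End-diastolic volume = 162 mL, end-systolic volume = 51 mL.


SV = EDV - ESV
SV = 162 - 51
SV = 111 mL


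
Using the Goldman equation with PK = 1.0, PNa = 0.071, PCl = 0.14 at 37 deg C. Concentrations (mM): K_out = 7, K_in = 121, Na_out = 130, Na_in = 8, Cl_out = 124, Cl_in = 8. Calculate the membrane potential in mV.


Vm = (RT/F)*ln((PK*Ko + PNa*Nao + PCl*Cli)/(PK*Ki + PNa*Nai + PCl*Clo))
Numer = 17.35, Denom = 138.928
Vm = -55.6 mV


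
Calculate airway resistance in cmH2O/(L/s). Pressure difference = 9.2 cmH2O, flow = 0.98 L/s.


R = dP / flow
R = 9.2 / 0.98
R = 9.388 cmH2O/(L/s)


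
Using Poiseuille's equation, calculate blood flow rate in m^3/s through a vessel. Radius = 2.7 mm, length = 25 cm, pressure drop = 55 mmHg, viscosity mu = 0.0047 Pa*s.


Q = pi*r^4*dP / (8*mu*L)
r = 0.0027 m, L = 0.25 m
dP = 55 mmHg = 7332.71 Pa
Q = 1.3024e-04 m^3/s


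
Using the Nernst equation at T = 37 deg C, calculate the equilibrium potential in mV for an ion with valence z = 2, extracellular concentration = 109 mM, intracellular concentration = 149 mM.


E = (RT/(zF)) * ln(C_out/C_in)
T = 37 + 273.15 = 310.15 K
E = (8.314 * 310.15 / (2 * 96485)) * ln(109/149)
E = -4.177 mV


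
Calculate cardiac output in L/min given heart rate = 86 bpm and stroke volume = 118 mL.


CO = HR * SV
CO = 86 * 118 / 1000
CO = 10.15 L/min


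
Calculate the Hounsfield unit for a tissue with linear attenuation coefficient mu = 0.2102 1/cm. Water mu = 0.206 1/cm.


HU = ((mu_tissue - mu_water) / mu_water) * 1000
HU = ((0.2102 - 0.206) / 0.206) * 1000
HU = 20.39


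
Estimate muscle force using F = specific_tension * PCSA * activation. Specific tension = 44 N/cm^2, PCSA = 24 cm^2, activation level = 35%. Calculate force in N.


F = sigma * PCSA * activation
F = 44 * 24 * 0.35
F = 369.6 N


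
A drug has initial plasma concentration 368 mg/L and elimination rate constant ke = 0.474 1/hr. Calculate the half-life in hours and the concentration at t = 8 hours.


t_half = ln(2) / ke = 0.693147 / 0.474 = 1.462 hr
C(t) = C0 * exp(-ke*t) = 368 * exp(-0.474*8)
C(8) = 8.299 mg/L


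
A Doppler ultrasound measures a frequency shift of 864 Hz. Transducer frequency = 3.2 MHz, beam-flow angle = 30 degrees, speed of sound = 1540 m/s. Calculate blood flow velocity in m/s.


v = fd * c / (2 * f0 * cos(theta))
v = 864 * 1540 / (2 * 3.2000e+06 * cos(30))
v = 0.2401 m/s


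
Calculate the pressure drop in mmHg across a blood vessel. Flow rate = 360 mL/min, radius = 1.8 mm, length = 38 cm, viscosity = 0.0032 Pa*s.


dP = 8*mu*L*Q / (pi*r^4)
Q = 360 mL/min = 6e-06 m^3/s
dP = 1769.84 Pa = 1769.84 / 133.322 mmHg = 13.27 mmHg


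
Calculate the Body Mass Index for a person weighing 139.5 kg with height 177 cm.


BMI = weight / height^2
height = 177 cm = 1.77 m
BMI = 139.5 / 1.77^2
BMI = 44.53 kg/m^2


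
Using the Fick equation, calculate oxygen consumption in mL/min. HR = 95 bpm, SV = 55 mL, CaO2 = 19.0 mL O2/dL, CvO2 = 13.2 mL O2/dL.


CO = HR*SV = 95*55/1000 = 5.225 L/min
a-v O2 diff = 19.0 - 13.2 = 5.8 mL/dL
VO2 = CO * (CaO2-CvO2) * 10 dL/L
VO2 = 5.225 * 5.8 * 10
VO2 = 303.1 mL/min


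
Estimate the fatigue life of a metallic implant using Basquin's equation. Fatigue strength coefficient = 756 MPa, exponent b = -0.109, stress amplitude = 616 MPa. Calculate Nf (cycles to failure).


sigma_a = sigma_f' * (2Nf)^b
2Nf = (sigma_a/sigma_f')^(1/b)
2Nf = (616/756)^(1/-0.109)
2Nf = 6.5459584
Nf = 3.273


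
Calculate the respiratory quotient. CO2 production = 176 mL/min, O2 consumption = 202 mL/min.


RQ = VCO2 / VO2
RQ = 176 / 202
RQ = 0.8713


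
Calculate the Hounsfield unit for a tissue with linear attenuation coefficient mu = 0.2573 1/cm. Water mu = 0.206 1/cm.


HU = ((mu_tissue - mu_water) / mu_water) * 1000
HU = ((0.2573 - 0.206) / 0.206) * 1000
HU = 249


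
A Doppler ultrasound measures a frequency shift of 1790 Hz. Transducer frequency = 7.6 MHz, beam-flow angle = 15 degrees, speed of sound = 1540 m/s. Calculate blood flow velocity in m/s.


v = fd * c / (2 * f0 * cos(theta))
v = 1790 * 1540 / (2 * 7.6000e+06 * cos(15))
v = 0.1878 m/s


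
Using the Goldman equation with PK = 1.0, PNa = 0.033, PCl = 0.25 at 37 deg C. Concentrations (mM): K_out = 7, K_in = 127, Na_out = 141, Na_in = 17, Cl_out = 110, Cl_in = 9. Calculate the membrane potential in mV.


Vm = (RT/F)*ln((PK*Ko + PNa*Nao + PCl*Cli)/(PK*Ki + PNa*Nai + PCl*Clo))
Numer = 13.903, Denom = 155.061
Vm = -64.45 mV


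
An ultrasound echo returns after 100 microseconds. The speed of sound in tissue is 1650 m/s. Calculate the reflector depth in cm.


depth = c * t / 2
t = 100 us = 1.0000e-04 s
depth = 1650 * 1.0000e-04 / 2
depth = 0.0825 m = 8.25 cm


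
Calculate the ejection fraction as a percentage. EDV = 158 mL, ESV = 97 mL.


SV = EDV - ESV = 158 - 97 = 61 mL
EF = SV/EDV * 100 = 61/158 * 100
EF = 38.61%


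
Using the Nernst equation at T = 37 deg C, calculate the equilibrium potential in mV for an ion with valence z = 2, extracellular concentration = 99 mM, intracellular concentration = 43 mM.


E = (RT/(zF)) * ln(C_out/C_in)
T = 37 + 273.15 = 310.15 K
E = (8.314 * 310.15 / (2 * 96485)) * ln(99/43)
E = 11.14 mV


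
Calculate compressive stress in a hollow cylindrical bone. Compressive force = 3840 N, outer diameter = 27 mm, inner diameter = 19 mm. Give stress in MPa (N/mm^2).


A = pi*(r_o^2 - r_i^2)
r_o = 13.5 mm, r_i = 9.5 mm
A = 289.027 mm^2
sigma = F/A = 3840 / 289.027
sigma = 13.29 MPa


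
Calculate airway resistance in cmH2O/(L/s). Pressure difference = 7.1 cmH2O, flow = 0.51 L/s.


R = dP / flow
R = 7.1 / 0.51
R = 13.92 cmH2O/(L/s)


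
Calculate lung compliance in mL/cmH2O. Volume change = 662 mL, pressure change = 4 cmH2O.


C = dV / dP
C = 662 / 4
C = 165.5 mL/cmH2O


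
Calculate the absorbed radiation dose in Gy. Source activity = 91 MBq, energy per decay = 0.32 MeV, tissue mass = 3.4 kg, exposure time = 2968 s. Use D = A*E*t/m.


A = 91 MBq = 9.1000e+07 Bq
E = 0.32 MeV = 5.1264e-14 J
D = A*E*t/m = 9.1000e+07*5.1264e-14*2968/3.4
D = 0.004072 Gy


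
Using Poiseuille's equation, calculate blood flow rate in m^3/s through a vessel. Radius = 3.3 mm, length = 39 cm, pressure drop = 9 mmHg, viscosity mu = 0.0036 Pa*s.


Q = pi*r^4*dP / (8*mu*L)
r = 0.0033 m, L = 0.39 m
dP = 9 mmHg = 1199.898 Pa
Q = 3.9801e-05 m^3/s


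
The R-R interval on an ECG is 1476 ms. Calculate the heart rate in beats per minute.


HR = 60 / RR_interval(s)
RR = 1476 ms = 1.476 s
HR = 60 / 1.476 = 40.65 bpm


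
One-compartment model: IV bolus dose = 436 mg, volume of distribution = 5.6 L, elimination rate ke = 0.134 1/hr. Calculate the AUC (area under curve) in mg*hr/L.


C0 = Dose/Vd = 436/5.6 = 77.8571 mg/L
AUC = C0/ke = 77.8571/0.134
AUC = 581 mg*hr/L


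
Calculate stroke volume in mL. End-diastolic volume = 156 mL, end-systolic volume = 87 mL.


SV = EDV - ESV
SV = 156 - 87
SV = 69 mL


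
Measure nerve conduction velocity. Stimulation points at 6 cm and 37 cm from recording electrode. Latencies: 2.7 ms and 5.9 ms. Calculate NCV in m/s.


Distance = (37 - 6) / 100 = 0.31 m
dt = (5.9 - 2.7) / 1000 = 0.0032 s
NCV = dist / dt = 96.88 m/s


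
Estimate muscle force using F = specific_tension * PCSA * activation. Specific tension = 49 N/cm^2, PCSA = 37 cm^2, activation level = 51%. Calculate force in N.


F = sigma * PCSA * activation
F = 49 * 37 * 0.51
F = 924.6 N


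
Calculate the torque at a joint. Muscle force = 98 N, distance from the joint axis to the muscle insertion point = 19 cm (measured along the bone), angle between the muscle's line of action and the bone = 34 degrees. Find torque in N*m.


Torque = F * d * sin(theta)   (moment arm = d*sin(theta))
d = 19 cm = 0.19 m
Torque = 98 * 0.19 * sin(34)
Torque = 10.41 N*m


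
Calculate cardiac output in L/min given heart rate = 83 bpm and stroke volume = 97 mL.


CO = HR * SV
CO = 83 * 97 / 1000
CO = 8.051 L/min


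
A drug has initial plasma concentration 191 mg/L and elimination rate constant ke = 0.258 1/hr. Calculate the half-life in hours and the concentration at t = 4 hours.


t_half = ln(2) / ke = 0.693147 / 0.258 = 2.687 hr
C(t) = C0 * exp(-ke*t) = 191 * exp(-0.258*4)
C(4) = 68.05 mg/L


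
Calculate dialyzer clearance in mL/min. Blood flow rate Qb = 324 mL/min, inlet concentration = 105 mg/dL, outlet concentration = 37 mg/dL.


K = Qb * (Cb_in - Cb_out) / Cb_in
K = 324 * (105 - 37) / 105
K = 209.8 mL/min


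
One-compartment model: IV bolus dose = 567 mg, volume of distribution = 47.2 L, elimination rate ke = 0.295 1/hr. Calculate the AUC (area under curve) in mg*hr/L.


C0 = Dose/Vd = 567/47.2 = 12.0127 mg/L
AUC = C0/ke = 12.0127/0.295
AUC = 40.72 mg*hr/L


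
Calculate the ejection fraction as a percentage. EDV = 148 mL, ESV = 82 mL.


SV = EDV - ESV = 148 - 82 = 66 mL
EF = SV/EDV * 100 = 66/148 * 100
EF = 44.59%


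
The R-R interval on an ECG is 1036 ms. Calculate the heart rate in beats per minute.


HR = 60 / RR_interval(s)
RR = 1036 ms = 1.036 s
HR = 60 / 1.036 = 57.92 bpm


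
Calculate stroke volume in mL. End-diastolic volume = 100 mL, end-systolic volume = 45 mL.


SV = EDV - ESV
SV = 100 - 45
SV = 55 mL


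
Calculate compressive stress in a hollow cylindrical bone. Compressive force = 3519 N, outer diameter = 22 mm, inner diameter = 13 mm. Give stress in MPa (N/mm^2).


A = pi*(r_o^2 - r_i^2)
r_o = 11 mm, r_i = 6.5 mm
A = 247.4 mm^2
sigma = F/A = 3519 / 247.4
sigma = 14.22 MPa


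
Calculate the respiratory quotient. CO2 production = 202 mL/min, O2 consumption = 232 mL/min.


RQ = VCO2 / VO2
RQ = 202 / 232
RQ = 0.8707


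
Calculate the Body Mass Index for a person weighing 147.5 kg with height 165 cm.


BMI = weight / height^2
height = 165 cm = 1.65 m
BMI = 147.5 / 1.65^2
BMI = 54.18 kg/m^2


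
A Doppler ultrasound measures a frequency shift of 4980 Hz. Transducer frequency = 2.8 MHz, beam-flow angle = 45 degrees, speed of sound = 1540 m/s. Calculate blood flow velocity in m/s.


v = fd * c / (2 * f0 * cos(theta))
v = 4980 * 1540 / (2 * 2.8000e+06 * cos(45))
v = 1.937 m/s


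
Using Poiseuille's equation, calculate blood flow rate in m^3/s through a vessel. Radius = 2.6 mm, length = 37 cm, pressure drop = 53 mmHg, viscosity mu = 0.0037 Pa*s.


Q = pi*r^4*dP / (8*mu*L)
r = 0.0026 m, L = 0.37 m
dP = 53 mmHg = 7066.066 Pa
Q = 9.2625e-05 m^3/s


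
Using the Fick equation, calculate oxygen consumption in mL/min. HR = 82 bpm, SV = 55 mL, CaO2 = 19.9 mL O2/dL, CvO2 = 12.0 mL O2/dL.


CO = HR*SV = 82*55/1000 = 4.51 L/min
a-v O2 diff = 19.9 - 12.0 = 7.9 mL/dL
VO2 = CO * (CaO2-CvO2) * 10 dL/L
VO2 = 4.51 * 7.9 * 10
VO2 = 356.3 mL/min


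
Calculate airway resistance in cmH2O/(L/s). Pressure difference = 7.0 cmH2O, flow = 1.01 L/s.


R = dP / flow
R = 7.0 / 1.01
R = 6.931 cmH2O/(L/s)


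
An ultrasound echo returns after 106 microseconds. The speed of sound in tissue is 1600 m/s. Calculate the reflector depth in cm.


depth = c * t / 2
t = 106 us = 1.0600e-04 s
depth = 1600 * 1.0600e-04 / 2
depth = 0.0848 m = 8.48 cm


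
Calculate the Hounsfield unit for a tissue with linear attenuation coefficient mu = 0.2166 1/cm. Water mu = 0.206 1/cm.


HU = ((mu_tissue - mu_water) / mu_water) * 1000
HU = ((0.2166 - 0.206) / 0.206) * 1000
HU = 51.46


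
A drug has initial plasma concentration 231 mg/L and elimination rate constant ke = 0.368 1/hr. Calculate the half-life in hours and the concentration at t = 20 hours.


t_half = ln(2) / ke = 0.693147 / 0.368 = 1.884 hr
C(t) = C0 * exp(-ke*t) = 231 * exp(-0.368*20)
C(20) = 0.147 mg/L


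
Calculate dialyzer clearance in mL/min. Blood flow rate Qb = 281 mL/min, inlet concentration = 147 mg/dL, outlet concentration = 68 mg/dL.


K = Qb * (Cb_in - Cb_out) / Cb_in
K = 281 * (147 - 68) / 147
K = 151 mL/min


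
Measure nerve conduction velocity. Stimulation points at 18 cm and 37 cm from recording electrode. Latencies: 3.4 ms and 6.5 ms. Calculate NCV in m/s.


Distance = (37 - 18) / 100 = 0.19 m
dt = (6.5 - 3.4) / 1000 = 0.0031 s
NCV = dist / dt = 61.29 m/s


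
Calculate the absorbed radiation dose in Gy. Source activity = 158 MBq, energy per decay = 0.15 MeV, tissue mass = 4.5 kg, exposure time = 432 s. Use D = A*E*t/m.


A = 158 MBq = 1.5800e+08 Bq
E = 0.15 MeV = 2.403e-14 J
D = A*E*t/m = 1.5800e+08*2.403e-14*432/4.5
D = 3.6449e-04 Gy


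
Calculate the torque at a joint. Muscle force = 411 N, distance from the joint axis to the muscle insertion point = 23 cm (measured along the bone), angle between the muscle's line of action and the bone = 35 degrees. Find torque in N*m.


Torque = F * d * sin(theta)   (moment arm = d*sin(theta))
d = 23 cm = 0.23 m
Torque = 411 * 0.23 * sin(35)
Torque = 54.22 N*m


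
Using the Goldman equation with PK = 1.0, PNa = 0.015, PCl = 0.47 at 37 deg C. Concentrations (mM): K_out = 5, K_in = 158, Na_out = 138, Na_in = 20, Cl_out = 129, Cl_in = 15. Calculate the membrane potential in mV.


Vm = (RT/F)*ln((PK*Ko + PNa*Nao + PCl*Cli)/(PK*Ki + PNa*Nai + PCl*Clo))
Numer = 14.12, Denom = 218.93
Vm = -73.26 mV


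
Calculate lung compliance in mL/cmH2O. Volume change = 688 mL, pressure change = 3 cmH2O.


C = dV / dP
C = 688 / 3
C = 229.3 mL/cmH2O


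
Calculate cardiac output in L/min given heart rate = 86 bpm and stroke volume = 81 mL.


CO = HR * SV
CO = 86 * 81 / 1000
CO = 6.966 L/min


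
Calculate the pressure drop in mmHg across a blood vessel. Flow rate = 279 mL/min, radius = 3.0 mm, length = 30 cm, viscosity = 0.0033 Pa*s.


dP = 8*mu*L*Q / (pi*r^4)
Q = 279 mL/min = 4.65e-06 m^3/s
dP = 144.725 Pa = 144.725 / 133.322 mmHg = 1.086 mmHg


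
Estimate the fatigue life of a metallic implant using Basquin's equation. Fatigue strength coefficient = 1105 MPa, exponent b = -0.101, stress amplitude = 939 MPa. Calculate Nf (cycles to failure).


sigma_a = sigma_f' * (2Nf)^b
2Nf = (sigma_a/sigma_f')^(1/b)
2Nf = (939/1105)^(1/-0.101)
2Nf = 5.0114937
Nf = 2.506


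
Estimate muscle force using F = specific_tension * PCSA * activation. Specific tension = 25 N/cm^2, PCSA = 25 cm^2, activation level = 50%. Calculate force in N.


F = sigma * PCSA * activation
F = 25 * 25 * 0.5
F = 312.5 N


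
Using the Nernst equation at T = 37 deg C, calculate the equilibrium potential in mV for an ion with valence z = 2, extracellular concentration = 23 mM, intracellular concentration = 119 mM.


E = (RT/(zF)) * ln(C_out/C_in)
T = 37 + 273.15 = 310.15 K
E = (8.314 * 310.15 / (2 * 96485)) * ln(23/119)
E = -21.96 mV


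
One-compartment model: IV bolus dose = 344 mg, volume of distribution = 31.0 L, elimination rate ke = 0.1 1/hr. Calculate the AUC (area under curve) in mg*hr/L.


C0 = Dose/Vd = 344/31.0 = 11.0968 mg/L
AUC = C0/ke = 11.0968/0.1
AUC = 111 mg*hr/L


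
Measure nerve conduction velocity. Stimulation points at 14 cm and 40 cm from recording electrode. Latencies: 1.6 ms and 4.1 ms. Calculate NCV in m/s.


Distance = (40 - 14) / 100 = 0.26 m
dt = (4.1 - 1.6) / 1000 = 0.0025 s
NCV = dist / dt = 104 m/s


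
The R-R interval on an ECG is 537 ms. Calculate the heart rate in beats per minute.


HR = 60 / RR_interval(s)
RR = 537 ms = 0.537 s
HR = 60 / 0.537 = 111.7 bpm


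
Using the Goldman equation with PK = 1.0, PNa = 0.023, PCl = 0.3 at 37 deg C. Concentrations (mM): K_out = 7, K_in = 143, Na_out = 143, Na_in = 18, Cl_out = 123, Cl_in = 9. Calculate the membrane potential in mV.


Vm = (RT/F)*ln((PK*Ko + PNa*Nao + PCl*Cli)/(PK*Ki + PNa*Nai + PCl*Clo))
Numer = 12.989, Denom = 180.314
Vm = -70.3 mV


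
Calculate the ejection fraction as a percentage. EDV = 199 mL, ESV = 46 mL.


SV = EDV - ESV = 199 - 46 = 153 mL
EF = SV/EDV * 100 = 153/199 * 100
EF = 76.88%


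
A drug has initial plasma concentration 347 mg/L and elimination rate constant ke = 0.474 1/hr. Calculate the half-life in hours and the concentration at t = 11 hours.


t_half = ln(2) / ke = 0.693147 / 0.474 = 1.462 hr
C(t) = C0 * exp(-ke*t) = 347 * exp(-0.474*11)
C(11) = 1.888 mg/L


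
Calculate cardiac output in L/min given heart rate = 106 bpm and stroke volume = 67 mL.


CO = HR * SV
CO = 106 * 67 / 1000
CO = 7.102 L/min


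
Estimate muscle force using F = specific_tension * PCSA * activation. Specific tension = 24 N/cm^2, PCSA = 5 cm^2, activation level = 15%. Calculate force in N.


F = sigma * PCSA * activation
F = 24 * 5 * 0.15
F = 18 N


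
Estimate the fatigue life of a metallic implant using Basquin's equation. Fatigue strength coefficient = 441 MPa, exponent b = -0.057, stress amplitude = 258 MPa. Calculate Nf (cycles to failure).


sigma_a = sigma_f' * (2Nf)^b
2Nf = (sigma_a/sigma_f')^(1/b)
2Nf = (258/441)^(1/-0.057)
2Nf = 12149.036
Nf = 6075


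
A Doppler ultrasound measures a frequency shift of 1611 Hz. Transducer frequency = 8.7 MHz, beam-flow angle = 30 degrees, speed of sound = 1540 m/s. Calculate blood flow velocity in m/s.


v = fd * c / (2 * f0 * cos(theta))
v = 1611 * 1540 / (2 * 8.7000e+06 * cos(30))
v = 0.1646 m/s


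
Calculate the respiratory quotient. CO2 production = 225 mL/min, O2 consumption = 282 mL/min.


RQ = VCO2 / VO2
RQ = 225 / 282
RQ = 0.7979


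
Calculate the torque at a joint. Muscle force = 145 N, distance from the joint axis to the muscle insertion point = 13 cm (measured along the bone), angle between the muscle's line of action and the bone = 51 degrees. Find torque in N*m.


Torque = F * d * sin(theta)   (moment arm = d*sin(theta))
d = 13 cm = 0.13 m
Torque = 145 * 0.13 * sin(51)
Torque = 14.65 N*m


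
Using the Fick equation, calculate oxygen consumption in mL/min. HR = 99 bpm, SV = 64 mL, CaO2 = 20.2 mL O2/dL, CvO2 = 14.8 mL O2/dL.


CO = HR*SV = 99*64/1000 = 6.336 L/min
a-v O2 diff = 20.2 - 14.8 = 5.4 mL/dL
VO2 = CO * (CaO2-CvO2) * 10 dL/L
VO2 = 6.336 * 5.4 * 10
VO2 = 342.1 mL/min


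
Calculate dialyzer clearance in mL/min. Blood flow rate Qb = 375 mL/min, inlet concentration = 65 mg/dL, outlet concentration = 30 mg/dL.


K = Qb * (Cb_in - Cb_out) / Cb_in
K = 375 * (65 - 30) / 65
K = 201.9 mL/min


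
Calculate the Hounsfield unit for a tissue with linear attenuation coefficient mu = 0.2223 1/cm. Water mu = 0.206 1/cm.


HU = ((mu_tissue - mu_water) / mu_water) * 1000
HU = ((0.2223 - 0.206) / 0.206) * 1000
HU = 79.13


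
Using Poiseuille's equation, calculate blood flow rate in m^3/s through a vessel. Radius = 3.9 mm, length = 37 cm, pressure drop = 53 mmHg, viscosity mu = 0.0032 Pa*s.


Q = pi*r^4*dP / (8*mu*L)
r = 0.0039 m, L = 0.37 m
dP = 53 mmHg = 7066.066 Pa
Q = 5.4218e-04 m^3/s


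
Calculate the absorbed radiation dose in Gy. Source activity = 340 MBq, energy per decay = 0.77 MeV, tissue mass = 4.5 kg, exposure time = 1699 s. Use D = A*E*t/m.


A = 340 MBq = 3.4000e+08 Bq
E = 0.77 MeV = 1.23354e-13 J
D = A*E*t/m = 3.4000e+08*1.23354e-13*1699/4.5
D = 0.01583 Gy


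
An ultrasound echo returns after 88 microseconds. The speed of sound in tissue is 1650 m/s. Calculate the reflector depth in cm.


depth = c * t / 2
t = 88 us = 8.8000e-05 s
depth = 1650 * 8.8000e-05 / 2
depth = 0.0726 m = 7.26 cm


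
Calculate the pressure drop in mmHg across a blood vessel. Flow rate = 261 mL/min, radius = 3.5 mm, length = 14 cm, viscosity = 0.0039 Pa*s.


dP = 8*mu*L*Q / (pi*r^4)
Q = 261 mL/min = 4.35e-06 m^3/s
dP = 40.3042 Pa = 40.3042 / 133.322 mmHg = 0.3023 mmHg


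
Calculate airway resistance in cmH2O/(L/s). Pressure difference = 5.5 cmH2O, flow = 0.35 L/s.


R = dP / flow
R = 5.5 / 0.35
R = 15.71 cmH2O/(L/s)


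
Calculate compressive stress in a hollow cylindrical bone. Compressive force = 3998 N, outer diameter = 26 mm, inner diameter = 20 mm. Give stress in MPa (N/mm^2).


A = pi*(r_o^2 - r_i^2)
r_o = 13 mm, r_i = 10 mm
A = 216.77 mm^2
sigma = F/A = 3998 / 216.77
sigma = 18.44 MPa


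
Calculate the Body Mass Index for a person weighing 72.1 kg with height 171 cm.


BMI = weight / height^2
height = 171 cm = 1.71 m
BMI = 72.1 / 1.71^2
BMI = 24.66 kg/m^2


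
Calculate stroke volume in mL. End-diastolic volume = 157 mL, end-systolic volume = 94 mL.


SV = EDV - ESV
SV = 157 - 94
SV = 63 mL


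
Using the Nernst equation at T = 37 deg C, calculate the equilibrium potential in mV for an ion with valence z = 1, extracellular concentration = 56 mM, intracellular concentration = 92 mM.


E = (RT/(zF)) * ln(C_out/C_in)
T = 37 + 273.15 = 310.15 K
E = (8.314 * 310.15 / (1 * 96485)) * ln(56/92)
E = -13.27 mV


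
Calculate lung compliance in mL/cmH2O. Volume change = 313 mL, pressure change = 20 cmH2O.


C = dV / dP
C = 313 / 20
C = 15.65 mL/cmH2O


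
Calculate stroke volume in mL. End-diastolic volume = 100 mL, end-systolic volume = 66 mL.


SV = EDV - ESV
SV = 100 - 66
SV = 34 mL


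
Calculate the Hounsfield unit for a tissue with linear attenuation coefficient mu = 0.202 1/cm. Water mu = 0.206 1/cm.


HU = ((mu_tissue - mu_water) / mu_water) * 1000
HU = ((0.202 - 0.206) / 0.206) * 1000
HU = -19.42


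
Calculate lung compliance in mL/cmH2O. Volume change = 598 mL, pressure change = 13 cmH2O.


C = dV / dP
C = 598 / 13
C = 46 mL/cmH2O


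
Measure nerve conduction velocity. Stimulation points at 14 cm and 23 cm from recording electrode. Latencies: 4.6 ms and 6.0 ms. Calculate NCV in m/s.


Distance = (23 - 14) / 100 = 0.09 m
dt = (6.0 - 4.6) / 1000 = 0.0014 s
NCV = dist / dt = 64.29 m/s


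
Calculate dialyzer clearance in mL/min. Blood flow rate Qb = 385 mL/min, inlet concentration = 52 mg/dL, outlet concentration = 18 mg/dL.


K = Qb * (Cb_in - Cb_out) / Cb_in
K = 385 * (52 - 18) / 52
K = 251.7 mL/min


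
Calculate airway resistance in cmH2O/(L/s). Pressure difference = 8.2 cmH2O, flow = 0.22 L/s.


R = dP / flow
R = 8.2 / 0.22
R = 37.27 cmH2O/(L/s)


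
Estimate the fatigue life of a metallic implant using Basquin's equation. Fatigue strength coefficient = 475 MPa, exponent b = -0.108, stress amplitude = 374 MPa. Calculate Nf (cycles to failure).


sigma_a = sigma_f' * (2Nf)^b
2Nf = (sigma_a/sigma_f')^(1/b)
2Nf = (374/475)^(1/-0.108)
2Nf = 9.1477626
Nf = 4.574


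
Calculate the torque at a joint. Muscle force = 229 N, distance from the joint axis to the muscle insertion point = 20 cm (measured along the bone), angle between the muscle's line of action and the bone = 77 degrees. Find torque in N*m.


Torque = F * d * sin(theta)   (moment arm = d*sin(theta))
d = 20 cm = 0.2 m
Torque = 229 * 0.2 * sin(77)
Torque = 44.63 N*m


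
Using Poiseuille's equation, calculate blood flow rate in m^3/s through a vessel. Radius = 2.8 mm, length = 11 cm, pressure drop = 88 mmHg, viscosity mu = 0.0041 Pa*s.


Q = pi*r^4*dP / (8*mu*L)
r = 0.0028 m, L = 0.11 m
dP = 88 mmHg = 11732.336 Pa
Q = 6.2791e-04 m^3/s


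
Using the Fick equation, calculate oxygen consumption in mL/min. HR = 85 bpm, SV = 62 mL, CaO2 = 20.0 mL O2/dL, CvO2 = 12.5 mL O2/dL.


CO = HR*SV = 85*62/1000 = 5.27 L/min
a-v O2 diff = 20.0 - 12.5 = 7.5 mL/dL
VO2 = CO * (CaO2-CvO2) * 10 dL/L
VO2 = 5.27 * 7.5 * 10
VO2 = 395.2 mL/min


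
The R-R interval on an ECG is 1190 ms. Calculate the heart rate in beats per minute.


HR = 60 / RR_interval(s)
RR = 1190 ms = 1.19 s
HR = 60 / 1.19 = 50.42 bpm


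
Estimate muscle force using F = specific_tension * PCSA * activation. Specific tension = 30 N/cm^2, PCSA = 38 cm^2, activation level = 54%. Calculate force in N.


F = sigma * PCSA * activation
F = 30 * 38 * 0.54
F = 615.6 N


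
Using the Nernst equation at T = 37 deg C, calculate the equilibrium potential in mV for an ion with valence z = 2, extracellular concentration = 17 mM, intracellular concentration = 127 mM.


E = (RT/(zF)) * ln(C_out/C_in)
T = 37 + 273.15 = 310.15 K
E = (8.314 * 310.15 / (2 * 96485)) * ln(17/127)
E = -26.87 mV


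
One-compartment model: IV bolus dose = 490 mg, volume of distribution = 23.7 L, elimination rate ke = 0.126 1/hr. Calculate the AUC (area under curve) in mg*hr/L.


C0 = Dose/Vd = 490/23.7 = 20.6751 mg/L
AUC = C0/ke = 20.6751/0.126
AUC = 164.1 mg*hr/L


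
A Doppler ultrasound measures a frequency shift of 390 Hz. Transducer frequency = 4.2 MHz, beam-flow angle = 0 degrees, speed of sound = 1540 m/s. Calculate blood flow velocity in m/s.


v = fd * c / (2 * f0 * cos(theta))
v = 390 * 1540 / (2 * 4.2000e+06 * cos(0))
v = 0.0715 m/s


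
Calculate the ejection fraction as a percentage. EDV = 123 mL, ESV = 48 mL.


SV = EDV - ESV = 123 - 48 = 75 mL
EF = SV/EDV * 100 = 75/123 * 100
EF = 60.98%


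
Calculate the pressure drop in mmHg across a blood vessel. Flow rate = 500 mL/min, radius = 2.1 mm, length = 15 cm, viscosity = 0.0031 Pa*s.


dP = 8*mu*L*Q / (pi*r^4)
Q = 500 mL/min = 8.33333e-06 m^3/s
dP = 507.381 Pa = 507.381 / 133.322 mmHg = 3.806 mmHg


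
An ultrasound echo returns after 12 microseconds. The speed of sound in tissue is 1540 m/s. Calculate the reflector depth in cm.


depth = c * t / 2
t = 12 us = 1.2000e-05 s
depth = 1540 * 1.2000e-05 / 2
depth = 0.00924 m = 0.924 cm


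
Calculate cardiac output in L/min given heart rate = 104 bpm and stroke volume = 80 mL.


CO = HR * SV
CO = 104 * 80 / 1000
CO = 8.32 L/min


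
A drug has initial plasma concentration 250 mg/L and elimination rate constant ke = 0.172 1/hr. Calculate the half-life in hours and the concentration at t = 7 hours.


t_half = ln(2) / ke = 0.693147 / 0.172 = 4.03 hr
C(t) = C0 * exp(-ke*t) = 250 * exp(-0.172*7)
C(7) = 75 mg/L


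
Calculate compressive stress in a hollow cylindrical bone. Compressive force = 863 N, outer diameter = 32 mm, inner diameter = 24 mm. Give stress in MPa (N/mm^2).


A = pi*(r_o^2 - r_i^2)
r_o = 16 mm, r_i = 12 mm
A = 351.858 mm^2
sigma = F/A = 863 / 351.858
sigma = 2.453 MPa


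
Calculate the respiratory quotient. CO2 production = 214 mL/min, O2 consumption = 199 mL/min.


RQ = VCO2 / VO2
RQ = 214 / 199
RQ = 1.075


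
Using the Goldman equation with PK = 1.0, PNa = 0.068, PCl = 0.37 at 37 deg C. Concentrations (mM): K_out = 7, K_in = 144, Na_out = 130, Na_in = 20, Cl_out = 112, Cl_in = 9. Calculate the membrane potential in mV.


Vm = (RT/F)*ln((PK*Ko + PNa*Nao + PCl*Cli)/(PK*Ki + PNa*Nai + PCl*Clo))
Numer = 19.17, Denom = 186.8
Vm = -60.85 mV


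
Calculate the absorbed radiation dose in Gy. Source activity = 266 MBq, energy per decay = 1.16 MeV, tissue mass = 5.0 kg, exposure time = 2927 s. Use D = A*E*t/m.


A = 266 MBq = 2.6600e+08 Bq
E = 1.16 MeV = 1.85832e-13 J
D = A*E*t/m = 2.6600e+08*1.85832e-13*2927/5.0
D = 0.02894 Gy


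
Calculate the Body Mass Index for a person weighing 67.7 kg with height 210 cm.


BMI = weight / height^2
height = 210 cm = 2.1 m
BMI = 67.7 / 2.1^2
BMI = 15.35 kg/m^2


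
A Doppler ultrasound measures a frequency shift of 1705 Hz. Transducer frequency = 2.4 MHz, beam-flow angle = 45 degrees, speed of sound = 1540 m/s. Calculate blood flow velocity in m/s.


v = fd * c / (2 * f0 * cos(theta))
v = 1705 * 1540 / (2 * 2.4000e+06 * cos(45))
v = 0.7736 m/s


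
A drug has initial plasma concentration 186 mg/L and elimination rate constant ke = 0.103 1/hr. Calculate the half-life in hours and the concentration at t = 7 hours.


t_half = ln(2) / ke = 0.693147 / 0.103 = 6.73 hr
C(t) = C0 * exp(-ke*t) = 186 * exp(-0.103*7)
C(7) = 90.45 mg/L


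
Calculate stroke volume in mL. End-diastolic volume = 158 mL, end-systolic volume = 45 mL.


SV = EDV - ESV
SV = 158 - 45
SV = 113 mL


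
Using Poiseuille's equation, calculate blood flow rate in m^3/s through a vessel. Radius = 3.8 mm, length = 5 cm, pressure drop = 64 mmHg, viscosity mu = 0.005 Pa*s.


Q = pi*r^4*dP / (8*mu*L)
r = 0.0038 m, L = 0.05 m
dP = 64 mmHg = 8532.608 Pa
Q = 0.002795 m^3/s


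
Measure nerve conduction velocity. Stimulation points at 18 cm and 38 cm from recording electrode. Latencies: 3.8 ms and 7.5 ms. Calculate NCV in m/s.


Distance = (38 - 18) / 100 = 0.2 m
dt = (7.5 - 3.8) / 1000 = 0.0037 s
NCV = dist / dt = 54.05 m/s


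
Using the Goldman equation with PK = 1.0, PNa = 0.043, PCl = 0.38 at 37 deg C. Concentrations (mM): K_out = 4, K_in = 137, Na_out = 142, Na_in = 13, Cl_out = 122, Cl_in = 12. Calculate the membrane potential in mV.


Vm = (RT/F)*ln((PK*Ko + PNa*Nao + PCl*Cli)/(PK*Ki + PNa*Nai + PCl*Clo))
Numer = 14.666, Denom = 183.919
Vm = -67.59 mV


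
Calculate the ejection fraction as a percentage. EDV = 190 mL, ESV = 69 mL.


SV = EDV - ESV = 190 - 69 = 121 mL
EF = SV/EDV * 100 = 121/190 * 100
EF = 63.68%


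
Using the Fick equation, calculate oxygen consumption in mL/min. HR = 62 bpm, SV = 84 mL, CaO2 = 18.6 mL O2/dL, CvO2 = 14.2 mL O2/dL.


CO = HR*SV = 62*84/1000 = 5.208 L/min
a-v O2 diff = 18.6 - 14.2 = 4.4 mL/dL
VO2 = CO * (CaO2-CvO2) * 10 dL/L
VO2 = 5.208 * 4.4 * 10
VO2 = 229.2 mL/min


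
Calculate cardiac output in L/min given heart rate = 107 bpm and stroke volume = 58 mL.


CO = HR * SV
CO = 107 * 58 / 1000
CO = 6.206 L/min


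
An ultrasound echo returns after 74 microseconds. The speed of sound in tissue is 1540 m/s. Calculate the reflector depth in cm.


depth = c * t / 2
t = 74 us = 7.4000e-05 s
depth = 1540 * 7.4000e-05 / 2
depth = 0.05698 m = 5.698 cm


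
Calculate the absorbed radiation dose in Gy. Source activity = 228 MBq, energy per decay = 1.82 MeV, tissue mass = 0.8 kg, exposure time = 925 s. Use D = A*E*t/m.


A = 228 MBq = 2.2800e+08 Bq
E = 1.82 MeV = 2.91564e-13 J
D = A*E*t/m = 2.2800e+08*2.91564e-13*925/0.8
D = 0.07686 Gy


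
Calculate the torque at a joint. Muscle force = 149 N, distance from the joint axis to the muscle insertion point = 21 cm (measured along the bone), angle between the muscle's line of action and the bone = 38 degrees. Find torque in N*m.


Torque = F * d * sin(theta)   (moment arm = d*sin(theta))
d = 21 cm = 0.21 m
Torque = 149 * 0.21 * sin(38)
Torque = 19.26 N*m


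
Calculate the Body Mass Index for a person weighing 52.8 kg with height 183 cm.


BMI = weight / height^2
height = 183 cm = 1.83 m
BMI = 52.8 / 1.83^2
BMI = 15.77 kg/m^2


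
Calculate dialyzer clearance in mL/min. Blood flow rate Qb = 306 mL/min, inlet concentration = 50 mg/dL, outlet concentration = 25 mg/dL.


K = Qb * (Cb_in - Cb_out) / Cb_in
K = 306 * (50 - 25) / 50
K = 153 mL/min


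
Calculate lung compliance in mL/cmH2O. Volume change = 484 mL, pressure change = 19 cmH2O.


C = dV / dP
C = 484 / 19
C = 25.47 mL/cmH2O


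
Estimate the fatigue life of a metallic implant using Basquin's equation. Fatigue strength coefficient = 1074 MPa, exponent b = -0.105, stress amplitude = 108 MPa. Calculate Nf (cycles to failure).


sigma_a = sigma_f' * (2Nf)^b
2Nf = (sigma_a/sigma_f')^(1/b)
2Nf = (108/1074)^(1/-0.105)
2Nf = 3.1678668e+09
Nf = 1.5839e+09


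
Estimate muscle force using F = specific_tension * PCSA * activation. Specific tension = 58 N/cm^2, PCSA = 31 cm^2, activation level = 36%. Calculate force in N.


F = sigma * PCSA * activation
F = 58 * 31 * 0.36
F = 647.3 N


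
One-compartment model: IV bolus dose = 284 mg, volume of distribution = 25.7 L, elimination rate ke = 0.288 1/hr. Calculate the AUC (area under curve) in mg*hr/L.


C0 = Dose/Vd = 284/25.7 = 11.0506 mg/L
AUC = C0/ke = 11.0506/0.288
AUC = 38.37 mg*hr/L


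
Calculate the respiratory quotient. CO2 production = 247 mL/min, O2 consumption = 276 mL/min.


RQ = VCO2 / VO2
RQ = 247 / 276
RQ = 0.8949


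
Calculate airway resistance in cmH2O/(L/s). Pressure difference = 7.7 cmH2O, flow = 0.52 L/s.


R = dP / flow
R = 7.7 / 0.52
R = 14.81 cmH2O/(L/s)


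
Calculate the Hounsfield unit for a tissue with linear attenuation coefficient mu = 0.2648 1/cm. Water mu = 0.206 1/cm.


HU = ((mu_tissue - mu_water) / mu_water) * 1000
HU = ((0.2648 - 0.206) / 0.206) * 1000
HU = 285.4


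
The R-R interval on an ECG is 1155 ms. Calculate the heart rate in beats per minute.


HR = 60 / RR_interval(s)
RR = 1155 ms = 1.155 s
HR = 60 / 1.155 = 51.95 bpm


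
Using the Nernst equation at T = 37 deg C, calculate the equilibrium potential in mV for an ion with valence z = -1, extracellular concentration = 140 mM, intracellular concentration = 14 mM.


E = (RT/(zF)) * ln(C_out/C_in)
T = 37 + 273.15 = 310.15 K
E = (8.314 * 310.15 / (-1 * 96485)) * ln(140/14)
E = -61.54 mV


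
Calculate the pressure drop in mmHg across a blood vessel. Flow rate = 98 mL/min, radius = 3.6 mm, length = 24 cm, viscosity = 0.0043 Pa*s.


dP = 8*mu*L*Q / (pi*r^4)
Q = 98 mL/min = 1.63333e-06 m^3/s
dP = 25.5555 Pa = 25.5555 / 133.322 mmHg = 0.1917 mmHg


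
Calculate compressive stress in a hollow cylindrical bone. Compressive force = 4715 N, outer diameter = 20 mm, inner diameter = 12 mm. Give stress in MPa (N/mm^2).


A = pi*(r_o^2 - r_i^2)
r_o = 10 mm, r_i = 6 mm
A = 201.062 mm^2
sigma = F/A = 4715 / 201.062
sigma = 23.45 MPa


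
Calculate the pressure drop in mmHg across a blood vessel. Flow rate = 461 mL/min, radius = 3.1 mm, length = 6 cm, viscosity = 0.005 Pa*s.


dP = 8*mu*L*Q / (pi*r^4)
Q = 461 mL/min = 7.68333e-06 m^3/s
dP = 63.5571 Pa = 63.5571 / 133.322 mmHg = 0.4767 mmHg


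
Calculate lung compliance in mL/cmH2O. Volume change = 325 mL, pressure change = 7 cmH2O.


C = dV / dP
C = 325 / 7
C = 46.43 mL/cmH2O
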